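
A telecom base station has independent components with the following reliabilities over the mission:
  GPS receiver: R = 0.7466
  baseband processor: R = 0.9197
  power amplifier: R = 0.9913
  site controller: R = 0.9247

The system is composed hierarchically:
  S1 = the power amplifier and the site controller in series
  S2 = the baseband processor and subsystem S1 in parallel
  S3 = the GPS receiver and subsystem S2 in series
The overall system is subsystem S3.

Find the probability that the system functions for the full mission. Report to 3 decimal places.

Series (power amplifier and site controller): 0.99130 × 0.92470 = 0.91666
Parallel (baseband processor and [0.91666]): 1 − (1 − 0.91970)(1 − 0.91666) = 0.99331
Series (GPS receiver and [0.99331]): 0.74660 × 0.99331 = 0.742

0.742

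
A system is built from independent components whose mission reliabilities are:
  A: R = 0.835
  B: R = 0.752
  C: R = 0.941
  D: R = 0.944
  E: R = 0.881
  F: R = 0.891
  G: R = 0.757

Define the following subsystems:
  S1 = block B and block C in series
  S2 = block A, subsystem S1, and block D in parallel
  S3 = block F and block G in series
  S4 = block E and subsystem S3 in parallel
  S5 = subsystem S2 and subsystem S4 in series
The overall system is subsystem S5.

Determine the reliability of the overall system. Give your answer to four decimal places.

0.9587

Series (B and C): 0.752000 × 0.941000 = 0.707632
Parallel (A, [0.707632], and D): 1 − (1 − 0.835000)(1 − 0.707632)(1 − 0.944000) = 0.997299
Series (F and G): 0.891000 × 0.757000 = 0.674487
Parallel (E and [0.674487]): 1 − (1 − 0.881000)(1 − 0.674487) = 0.961264
Series ([0.997299] and [0.961264]): 0.997299 × 0.961264 = 0.9587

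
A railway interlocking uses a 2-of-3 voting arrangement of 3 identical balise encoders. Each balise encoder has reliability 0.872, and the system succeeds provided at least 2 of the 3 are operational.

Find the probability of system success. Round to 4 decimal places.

R = Σ_{i=2}^{3} C(3,i) p^i (1−p)^{3−i} with p = 0.872
C(3,2)·0.872^2·0.128^1 = 0.291987
C(3,3)·0.872^3·0.128^0 = 0.663055
Sum = 0.9550

0.9550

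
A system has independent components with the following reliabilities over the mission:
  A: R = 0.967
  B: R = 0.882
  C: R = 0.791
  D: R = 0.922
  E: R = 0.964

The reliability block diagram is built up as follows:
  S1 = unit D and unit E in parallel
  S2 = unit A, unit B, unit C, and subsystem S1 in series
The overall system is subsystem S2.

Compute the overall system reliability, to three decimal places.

0.673

Parallel (D and E): 1 − (1 − 0.92200)(1 − 0.96400) = 0.99719
Series (A, B, C, and [0.99719]): 0.96700 × 0.88200 × 0.79100 × 0.99719 = 0.673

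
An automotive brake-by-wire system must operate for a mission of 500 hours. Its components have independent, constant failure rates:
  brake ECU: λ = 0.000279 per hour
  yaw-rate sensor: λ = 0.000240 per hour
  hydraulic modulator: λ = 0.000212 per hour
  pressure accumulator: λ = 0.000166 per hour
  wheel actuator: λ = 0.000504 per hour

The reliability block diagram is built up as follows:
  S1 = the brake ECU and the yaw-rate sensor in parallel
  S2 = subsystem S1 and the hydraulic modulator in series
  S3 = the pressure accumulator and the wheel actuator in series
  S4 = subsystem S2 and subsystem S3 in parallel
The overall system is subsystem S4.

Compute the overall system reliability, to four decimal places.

R(brake ECU) = exp(−0.000279 × 500) = 0.869793
R(yaw-rate sensor) = exp(−0.000240 × 500) = 0.886920
R(hydraulic modulator) = exp(−0.000212 × 500) = 0.899425
R(pressure accumulator) = exp(−0.000166 × 500) = 0.920351
R(wheel actuator) = exp(−0.000504 × 500) = 0.777245
Parallel (brake ECU and yaw-rate sensor): 1 − (1 − 0.869793)(1 − 0.886920) = 0.985276
Series ([0.985276] and hydraulic modulator): 0.985276 × 0.899425 = 0.886182
Series (pressure accumulator and wheel actuator): 0.920351 × 0.777245 = 0.715338
Parallel ([0.886182] and [0.715338]): 1 − (1 − 0.886182)(1 − 0.715338) = 0.9676

0.9676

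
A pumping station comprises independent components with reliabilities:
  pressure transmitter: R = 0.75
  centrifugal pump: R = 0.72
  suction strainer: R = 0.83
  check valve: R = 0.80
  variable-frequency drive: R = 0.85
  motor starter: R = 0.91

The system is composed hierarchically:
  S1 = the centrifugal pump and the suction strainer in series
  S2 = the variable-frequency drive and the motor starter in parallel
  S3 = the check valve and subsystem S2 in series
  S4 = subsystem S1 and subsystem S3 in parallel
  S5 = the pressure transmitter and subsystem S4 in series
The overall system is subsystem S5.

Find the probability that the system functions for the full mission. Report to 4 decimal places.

0.6864

Series (centrifugal pump and suction strainer): 0.720000 × 0.830000 = 0.597600
Parallel (variable-frequency drive and motor starter): 1 − (1 − 0.850000)(1 − 0.910000) = 0.986500
Series (check valve and [0.986500]): 0.800000 × 0.986500 = 0.789200
Parallel ([0.597600] and [0.789200]): 1 − (1 − 0.597600)(1 − 0.789200) = 0.915174
Series (pressure transmitter and [0.915174]): 0.750000 × 0.915174 = 0.6864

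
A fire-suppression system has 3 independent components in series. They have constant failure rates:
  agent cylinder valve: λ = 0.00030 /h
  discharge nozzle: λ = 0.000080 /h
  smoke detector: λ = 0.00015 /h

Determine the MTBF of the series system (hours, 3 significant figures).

Series of exponential components: λ_sys = Σ λ_i
λ_sys = 0.00030 + 0.000080 + 0.00015 = 5.3000e-04 /h
MTBF = 1 / λ_sys = 1890 h

1890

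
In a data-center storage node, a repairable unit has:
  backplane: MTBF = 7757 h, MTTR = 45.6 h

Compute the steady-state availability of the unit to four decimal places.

0.9942

A(backplane) = MTBF/(MTBF+MTTR) = 7757/(7757+45.6) = 0.9942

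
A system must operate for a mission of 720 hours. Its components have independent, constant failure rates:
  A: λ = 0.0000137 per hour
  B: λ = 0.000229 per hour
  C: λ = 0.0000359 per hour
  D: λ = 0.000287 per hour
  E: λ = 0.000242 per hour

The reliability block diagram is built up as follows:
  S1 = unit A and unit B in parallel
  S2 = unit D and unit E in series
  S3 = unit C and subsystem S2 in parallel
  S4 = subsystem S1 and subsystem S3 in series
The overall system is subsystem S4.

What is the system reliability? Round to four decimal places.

0.9904

R(A) = exp(−0.0000137 × 720) = 0.990184
R(B) = exp(−0.000229 × 720) = 0.847995
R(C) = exp(−0.0000359 × 720) = 0.974483
R(D) = exp(−0.000287 × 720) = 0.813312
R(E) = exp(−0.000242 × 720) = 0.840095
Parallel (A and B): 1 − (1 − 0.990184)(1 − 0.847995) = 0.998508
Series (D and E): 0.813312 × 0.840095 = 0.683259
Parallel (C and [0.683259]): 1 − (1 − 0.974483)(1 − 0.683259) = 0.991918
Series ([0.998508] and [0.991918]): 0.998508 × 0.991918 = 0.9904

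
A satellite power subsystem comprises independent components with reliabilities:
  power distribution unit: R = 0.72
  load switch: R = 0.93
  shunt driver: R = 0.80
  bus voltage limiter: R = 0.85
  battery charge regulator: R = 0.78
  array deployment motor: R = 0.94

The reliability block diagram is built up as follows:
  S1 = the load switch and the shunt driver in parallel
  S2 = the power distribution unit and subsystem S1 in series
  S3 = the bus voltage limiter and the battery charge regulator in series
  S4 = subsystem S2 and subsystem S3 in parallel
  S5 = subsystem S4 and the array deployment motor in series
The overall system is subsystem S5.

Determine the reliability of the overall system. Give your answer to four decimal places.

0.8481

Parallel (load switch and shunt driver): 1 − (1 − 0.930000)(1 − 0.800000) = 0.986000
Series (power distribution unit and [0.986000]): 0.720000 × 0.986000 = 0.709920
Series (bus voltage limiter and battery charge regulator): 0.850000 × 0.780000 = 0.663000
Parallel ([0.709920] and [0.663000]): 1 − (1 − 0.709920)(1 − 0.663000) = 0.902243
Series ([0.902243] and array deployment motor): 0.902243 × 0.940000 = 0.8481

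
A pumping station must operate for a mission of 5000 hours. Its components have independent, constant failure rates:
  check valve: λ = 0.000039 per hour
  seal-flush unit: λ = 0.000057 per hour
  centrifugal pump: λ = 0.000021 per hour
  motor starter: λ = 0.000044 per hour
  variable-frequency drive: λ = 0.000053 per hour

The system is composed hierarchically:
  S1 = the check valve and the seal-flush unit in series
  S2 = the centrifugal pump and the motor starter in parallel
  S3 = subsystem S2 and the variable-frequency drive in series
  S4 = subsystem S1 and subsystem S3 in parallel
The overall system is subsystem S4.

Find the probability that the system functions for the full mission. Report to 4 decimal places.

R(check valve) = exp(−0.000039 × 5000) = 0.822835
R(seal-flush unit) = exp(−0.000057 × 5000) = 0.752014
R(centrifugal pump) = exp(−0.000021 × 5000) = 0.900325
R(motor starter) = exp(−0.000044 × 5000) = 0.802519
R(variable-frequency drive) = exp(−0.000053 × 5000) = 0.767206
Series (check valve and seal-flush unit): 0.822835 × 0.752014 = 0.618783
Parallel (centrifugal pump and motor starter): 1 − (1 − 0.900325)(1 − 0.802519) = 0.980316
Series ([0.980316] and variable-frequency drive): 0.980316 × 0.767206 = 0.752104
Parallel ([0.618783] and [0.752104]): 1 − (1 − 0.618783)(1 − 0.752104) = 0.9055

0.9055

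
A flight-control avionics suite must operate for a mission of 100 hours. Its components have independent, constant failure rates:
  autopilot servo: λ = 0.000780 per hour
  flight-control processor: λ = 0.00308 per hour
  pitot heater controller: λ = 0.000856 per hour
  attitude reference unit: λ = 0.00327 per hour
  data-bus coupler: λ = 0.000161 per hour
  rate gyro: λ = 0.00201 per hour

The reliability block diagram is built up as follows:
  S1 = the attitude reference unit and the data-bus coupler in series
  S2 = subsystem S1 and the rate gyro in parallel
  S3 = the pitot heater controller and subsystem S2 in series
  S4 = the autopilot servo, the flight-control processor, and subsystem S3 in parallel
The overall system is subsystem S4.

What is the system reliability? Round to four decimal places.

R(autopilot servo) = exp(−0.000780 × 100) = 0.924964
R(flight-control processor) = exp(−0.00308 × 100) = 0.734915
R(pitot heater controller) = exp(−0.000856 × 100) = 0.917961
R(attitude reference unit) = exp(−0.00327 × 100) = 0.721084
R(data-bus coupler) = exp(−0.000161 × 100) = 0.984029
R(rate gyro) = exp(−0.00201 × 100) = 0.817912
Series (attitude reference unit and data-bus coupler): 0.721084 × 0.984029 = 0.709568
Parallel ([0.709568] and rate gyro): 1 − (1 − 0.709568)(1 − 0.817912) = 0.947116
Series (pitot heater controller and [0.947116]): 0.917961 × 0.947116 = 0.869416
Parallel (autopilot servo, flight-control processor, and [0.869416]): 1 − (1 − 0.924964)(1 − 0.734915)(1 − 0.869416) = 0.9974

0.9974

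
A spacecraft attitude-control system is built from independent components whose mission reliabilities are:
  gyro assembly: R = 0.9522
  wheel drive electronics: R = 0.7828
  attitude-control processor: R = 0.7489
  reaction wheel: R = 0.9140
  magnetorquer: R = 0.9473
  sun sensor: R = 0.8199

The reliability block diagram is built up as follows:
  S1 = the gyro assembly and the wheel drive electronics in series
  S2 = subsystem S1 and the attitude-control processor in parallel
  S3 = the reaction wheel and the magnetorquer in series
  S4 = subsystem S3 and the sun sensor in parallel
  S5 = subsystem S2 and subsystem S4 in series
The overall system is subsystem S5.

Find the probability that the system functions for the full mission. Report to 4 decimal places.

Series (gyro assembly and wheel drive electronics): 0.952200 × 0.782800 = 0.745382
Parallel ([0.745382] and attitude-control processor): 1 − (1 − 0.745382)(1 − 0.748900) = 0.936065
Series (reaction wheel and magnetorquer): 0.914000 × 0.947300 = 0.865832
Parallel ([0.865832] and sun sensor): 1 − (1 − 0.865832)(1 − 0.819900) = 0.975836
Series ([0.936065] and [0.975836]): 0.936065 × 0.975836 = 0.9134

0.9134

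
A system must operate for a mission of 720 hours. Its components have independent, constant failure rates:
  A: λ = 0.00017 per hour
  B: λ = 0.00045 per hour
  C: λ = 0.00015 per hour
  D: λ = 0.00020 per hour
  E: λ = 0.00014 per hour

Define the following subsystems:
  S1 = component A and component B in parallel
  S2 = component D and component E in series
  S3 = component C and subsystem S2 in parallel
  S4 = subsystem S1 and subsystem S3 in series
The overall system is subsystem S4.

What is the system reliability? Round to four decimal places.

0.9466

R(A) = exp(−0.00017 × 720) = 0.884794
R(B) = exp(−0.00045 × 720) = 0.723250
R(C) = exp(−0.00015 × 720) = 0.897628
R(D) = exp(−0.00020 × 720) = 0.865888
R(E) = exp(−0.00014 × 720) = 0.904114
Parallel (A and B): 1 − (1 − 0.884794)(1 − 0.723250) = 0.968117
Series (D and E): 0.865888 × 0.904114 = 0.782861
Parallel (C and [0.782861]): 1 − (1 − 0.897628)(1 − 0.782861) = 0.977771
Series ([0.968117] and [0.977771]): 0.968117 × 0.977771 = 0.9466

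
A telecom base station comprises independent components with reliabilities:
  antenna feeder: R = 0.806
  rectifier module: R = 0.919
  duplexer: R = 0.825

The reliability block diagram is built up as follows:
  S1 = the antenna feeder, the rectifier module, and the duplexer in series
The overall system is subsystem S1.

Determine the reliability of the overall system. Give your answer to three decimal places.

Series (antenna feeder, rectifier module, and duplexer): 0.80600 × 0.91900 × 0.82500 = 0.611

0.611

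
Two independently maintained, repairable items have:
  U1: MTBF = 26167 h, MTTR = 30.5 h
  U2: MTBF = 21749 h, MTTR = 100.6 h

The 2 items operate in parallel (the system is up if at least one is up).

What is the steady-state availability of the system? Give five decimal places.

A(U1) = MTBF/(MTBF+MTTR) = 26167/(26167+30.5) = 0.998836
A(U2) = MTBF/(MTBF+MTTR) = 21749/(21749+100.6) = 0.995396
Parallel availability: 1 − (1 − 0.998836)(1 − 0.995396) = 0.99999

0.99999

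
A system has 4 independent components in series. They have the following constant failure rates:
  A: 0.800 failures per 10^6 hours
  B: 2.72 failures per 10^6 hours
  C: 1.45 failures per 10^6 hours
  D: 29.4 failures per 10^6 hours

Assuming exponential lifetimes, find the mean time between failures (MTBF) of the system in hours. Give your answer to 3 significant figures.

Series of exponential components: λ_sys = Σ λ_i
λ_sys = 0.000000800 + 0.00000272 + 0.00000145 + 0.0000294 = 3.4370e-05 /h
MTBF = 1 / λ_sys = 29100 h

29100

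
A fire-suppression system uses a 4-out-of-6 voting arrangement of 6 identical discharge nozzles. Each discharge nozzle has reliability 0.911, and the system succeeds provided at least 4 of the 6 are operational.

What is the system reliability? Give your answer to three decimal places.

0.989

R = Σ_{i=4}^{6} C(6,i) p^i (1−p)^{6−i} with p = 0.911
C(6,4)·0.911^4·0.089^2 = 0.08184
C(6,5)·0.911^5·0.089^1 = 0.33507
C(6,6)·0.911^6·0.089^0 = 0.57162
Sum = 0.989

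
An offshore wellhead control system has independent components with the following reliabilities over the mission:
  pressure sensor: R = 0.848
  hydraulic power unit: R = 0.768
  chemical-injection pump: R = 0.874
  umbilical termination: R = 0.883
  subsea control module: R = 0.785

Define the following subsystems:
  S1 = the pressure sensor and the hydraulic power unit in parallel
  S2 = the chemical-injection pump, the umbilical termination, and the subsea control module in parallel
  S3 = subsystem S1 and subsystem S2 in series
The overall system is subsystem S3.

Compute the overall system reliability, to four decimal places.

0.9617

Parallel (pressure sensor and hydraulic power unit): 1 − (1 − 0.848000)(1 − 0.768000) = 0.964736
Parallel (chemical-injection pump, umbilical termination, and subsea control module): 1 − (1 − 0.874000)(1 − 0.883000)(1 − 0.785000) = 0.996830
Series ([0.964736] and [0.996830]): 0.964736 × 0.996830 = 0.9617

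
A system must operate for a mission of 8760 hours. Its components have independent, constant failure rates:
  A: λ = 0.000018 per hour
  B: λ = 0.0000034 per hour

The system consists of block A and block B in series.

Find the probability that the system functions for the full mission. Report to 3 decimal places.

0.829

R(A) = exp(−0.000018 × 8760) = 0.85412
R(B) = exp(−0.0000034 × 8760) = 0.97066
Series (A and B): 0.85412 × 0.97066 = 0.829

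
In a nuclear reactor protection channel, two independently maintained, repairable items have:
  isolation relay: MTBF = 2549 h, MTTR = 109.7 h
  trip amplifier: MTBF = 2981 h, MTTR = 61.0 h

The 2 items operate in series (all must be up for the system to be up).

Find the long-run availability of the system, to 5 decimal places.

0.93951

A(isolation relay) = MTBF/(MTBF+MTTR) = 2549/(2549+109.7) = 0.958739
A(trip amplifier) = MTBF/(MTBF+MTTR) = 2981/(2981+61.0) = 0.979947
Series availability: 0.958739 × 0.979947 = 0.93951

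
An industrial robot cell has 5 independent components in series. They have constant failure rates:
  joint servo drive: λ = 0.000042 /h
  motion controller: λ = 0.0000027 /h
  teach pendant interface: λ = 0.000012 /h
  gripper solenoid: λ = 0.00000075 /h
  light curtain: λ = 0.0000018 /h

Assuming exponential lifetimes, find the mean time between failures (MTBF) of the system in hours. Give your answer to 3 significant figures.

Series of exponential components: λ_sys = Σ λ_i
λ_sys = 0.000042 + 0.0000027 + 0.000012 + 0.00000075 + 0.0000018 = 5.9250e-05 /h
MTBF = 1 / λ_sys = 16900 h

16900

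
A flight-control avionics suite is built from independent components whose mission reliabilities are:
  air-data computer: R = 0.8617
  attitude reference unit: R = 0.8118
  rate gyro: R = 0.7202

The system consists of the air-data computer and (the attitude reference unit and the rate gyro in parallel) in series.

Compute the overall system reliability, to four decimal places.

Parallel (attitude reference unit and rate gyro): 1 − (1 − 0.811800)(1 − 0.720200) = 0.947342
Series (air-data computer and [0.947342]): 0.861700 × 0.947342 = 0.8163

0.8163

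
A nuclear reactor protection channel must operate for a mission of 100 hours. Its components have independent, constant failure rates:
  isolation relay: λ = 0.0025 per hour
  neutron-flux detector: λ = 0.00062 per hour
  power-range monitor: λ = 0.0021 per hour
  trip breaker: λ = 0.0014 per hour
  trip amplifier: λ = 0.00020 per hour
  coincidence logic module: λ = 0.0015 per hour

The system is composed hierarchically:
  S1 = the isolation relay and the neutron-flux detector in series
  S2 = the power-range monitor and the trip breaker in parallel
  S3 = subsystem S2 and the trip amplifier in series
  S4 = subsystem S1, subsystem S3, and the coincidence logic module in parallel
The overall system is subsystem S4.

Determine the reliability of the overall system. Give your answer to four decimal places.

0.9984

R(isolation relay) = exp(−0.0025 × 100) = 0.778801
R(neutron-flux detector) = exp(−0.00062 × 100) = 0.939883
R(power-range monitor) = exp(−0.0021 × 100) = 0.810584
R(trip breaker) = exp(−0.0014 × 100) = 0.869358
R(trip amplifier) = exp(−0.00020 × 100) = 0.980199
R(coincidence logic module) = exp(−0.0015 × 100) = 0.860708
Series (isolation relay and neutron-flux detector): 0.778801 × 0.939883 = 0.731982
Parallel (power-range monitor and trip breaker): 1 − (1 − 0.810584)(1 − 0.869358) = 0.975254
Series ([0.975254] and trip amplifier): 0.975254 × 0.980199 = 0.955943
Parallel ([0.731982], [0.955943], and coincidence logic module): 1 − (1 − 0.731982)(1 − 0.955943)(1 − 0.860708) = 0.9984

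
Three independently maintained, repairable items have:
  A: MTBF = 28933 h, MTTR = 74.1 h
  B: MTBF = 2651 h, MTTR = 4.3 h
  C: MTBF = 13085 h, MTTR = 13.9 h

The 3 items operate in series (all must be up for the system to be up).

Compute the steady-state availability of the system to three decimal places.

A(A) = MTBF/(MTBF+MTTR) = 28933/(28933+74.1) = 0.997445
A(B) = MTBF/(MTBF+MTTR) = 2651/(2651+4.3) = 0.998381
A(C) = MTBF/(MTBF+MTTR) = 13085/(13085+13.9) = 0.998939
Series availability: 0.997445 × 0.998381 × 0.998939 = 0.995

0.995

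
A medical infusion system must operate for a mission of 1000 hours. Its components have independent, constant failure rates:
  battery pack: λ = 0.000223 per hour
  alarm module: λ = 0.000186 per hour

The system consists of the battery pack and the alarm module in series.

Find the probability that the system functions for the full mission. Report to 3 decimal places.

R(battery pack) = exp(−0.000223 × 1000) = 0.80011
R(alarm module) = exp(−0.000186 × 1000) = 0.83027
Series (battery pack and alarm module): 0.80011 × 0.83027 = 0.664

0.664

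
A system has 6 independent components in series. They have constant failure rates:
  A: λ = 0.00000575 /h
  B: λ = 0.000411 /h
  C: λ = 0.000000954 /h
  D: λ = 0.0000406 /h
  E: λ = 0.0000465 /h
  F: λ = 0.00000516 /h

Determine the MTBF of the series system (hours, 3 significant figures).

1960

Series of exponential components: λ_sys = Σ λ_i
λ_sys = 0.00000575 + 0.000411 + 0.000000954 + 0.0000406 + 0.0000465 + 0.00000516 = 5.0996e-04 /h
MTBF = 1 / λ_sys = 1960 h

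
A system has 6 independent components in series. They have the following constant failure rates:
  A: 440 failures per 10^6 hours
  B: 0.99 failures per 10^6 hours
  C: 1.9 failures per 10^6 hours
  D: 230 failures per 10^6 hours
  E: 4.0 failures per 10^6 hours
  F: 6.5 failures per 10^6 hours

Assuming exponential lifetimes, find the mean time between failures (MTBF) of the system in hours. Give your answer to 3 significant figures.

1460

Series of exponential components: λ_sys = Σ λ_i
λ_sys = 0.00044 + 0.00000099 + 0.0000019 + 0.00023 + 0.0000040 + 0.0000065 = 6.8339e-04 /h
MTBF = 1 / λ_sys = 1460 h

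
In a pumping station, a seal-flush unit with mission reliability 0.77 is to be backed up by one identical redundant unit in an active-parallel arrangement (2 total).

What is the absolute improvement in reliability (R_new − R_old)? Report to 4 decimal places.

0.1771

R_before = 0.77
R_after = 1 − (1 − 0.77)^2 = 0.9471
ΔR = 0.9471 − 0.77 = 0.1771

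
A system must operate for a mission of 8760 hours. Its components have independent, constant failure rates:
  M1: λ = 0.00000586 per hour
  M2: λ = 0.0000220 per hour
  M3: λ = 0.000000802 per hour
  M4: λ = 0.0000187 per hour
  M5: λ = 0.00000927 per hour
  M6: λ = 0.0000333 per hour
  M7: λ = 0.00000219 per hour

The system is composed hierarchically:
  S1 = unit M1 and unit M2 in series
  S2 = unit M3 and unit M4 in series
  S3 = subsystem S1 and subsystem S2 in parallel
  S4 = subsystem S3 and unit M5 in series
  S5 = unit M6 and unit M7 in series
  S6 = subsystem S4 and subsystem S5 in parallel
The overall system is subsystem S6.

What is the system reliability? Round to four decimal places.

R(M1) = exp(−0.00000586 × 8760) = 0.949962
R(M2) = exp(−0.0000220 × 8760) = 0.824713
R(M3) = exp(−0.000000802 × 8760) = 0.992999
R(M4) = exp(−0.0000187 × 8760) = 0.848902
R(M5) = exp(−0.00000927 × 8760) = 0.922004
R(M6) = exp(−0.0000333 × 8760) = 0.746987
R(M7) = exp(−0.00000219 × 8760) = 0.980998
Series (M1 and M2): 0.949962 × 0.824713 = 0.783446
Series (M3 and M4): 0.992999 × 0.848902 = 0.842959
Parallel ([0.783446] and [0.842959]): 1 − (1 − 0.783446)(1 − 0.842959) = 0.965992
Series ([0.965992] and M5): 0.965992 × 0.922004 = 0.890648
Series (M6 and M7): 0.746987 × 0.980998 = 0.732793
Parallel ([0.890648] and [0.732793]): 1 − (1 − 0.890648)(1 − 0.732793) = 0.9708

0.9708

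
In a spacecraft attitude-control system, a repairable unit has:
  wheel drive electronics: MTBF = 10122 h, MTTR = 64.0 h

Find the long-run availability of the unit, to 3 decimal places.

A(wheel drive electronics) = MTBF/(MTBF+MTTR) = 10122/(10122+64.0) = 0.994

0.994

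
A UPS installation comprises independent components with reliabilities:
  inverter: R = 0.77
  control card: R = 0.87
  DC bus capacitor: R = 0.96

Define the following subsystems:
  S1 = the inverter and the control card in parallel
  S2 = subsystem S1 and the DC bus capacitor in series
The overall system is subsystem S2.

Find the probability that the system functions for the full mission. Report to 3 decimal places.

Parallel (inverter and control card): 1 − (1 − 0.77000)(1 − 0.87000) = 0.97010
Series ([0.97010] and DC bus capacitor): 0.97010 × 0.96000 = 0.931

0.931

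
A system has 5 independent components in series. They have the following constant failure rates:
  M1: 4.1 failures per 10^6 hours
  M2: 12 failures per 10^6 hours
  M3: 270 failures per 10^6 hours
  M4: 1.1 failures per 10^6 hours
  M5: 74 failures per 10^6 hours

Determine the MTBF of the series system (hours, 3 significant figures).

Series of exponential components: λ_sys = Σ λ_i
λ_sys = 0.0000041 + 0.000012 + 0.00027 + 0.0000011 + 0.000074 = 3.6120e-04 /h
MTBF = 1 / λ_sys = 2770 h

2770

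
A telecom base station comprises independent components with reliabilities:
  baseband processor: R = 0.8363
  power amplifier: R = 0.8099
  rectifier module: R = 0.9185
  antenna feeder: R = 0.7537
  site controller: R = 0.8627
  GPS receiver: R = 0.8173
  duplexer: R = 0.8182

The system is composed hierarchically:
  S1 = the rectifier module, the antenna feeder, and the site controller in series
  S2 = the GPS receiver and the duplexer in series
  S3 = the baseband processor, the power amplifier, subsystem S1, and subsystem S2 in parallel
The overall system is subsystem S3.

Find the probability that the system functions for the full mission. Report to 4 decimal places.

0.9958

Series (rectifier module, antenna feeder, and site controller): 0.918500 × 0.753700 × 0.862700 = 0.597224
Series (GPS receiver and duplexer): 0.817300 × 0.818200 = 0.668715
Parallel (baseband processor, power amplifier, [0.597224], and [0.668715]): 1 − (1 − 0.836300)(1 − 0.809900)(1 − 0.597224)(1 − 0.668715) = 0.9958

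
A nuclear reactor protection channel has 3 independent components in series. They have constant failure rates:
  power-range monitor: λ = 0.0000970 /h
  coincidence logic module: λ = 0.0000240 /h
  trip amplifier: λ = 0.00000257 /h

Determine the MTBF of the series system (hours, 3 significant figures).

Series of exponential components: λ_sys = Σ λ_i
λ_sys = 0.0000970 + 0.0000240 + 0.00000257 = 1.2357e-04 /h
MTBF = 1 / λ_sys = 8090 h

8090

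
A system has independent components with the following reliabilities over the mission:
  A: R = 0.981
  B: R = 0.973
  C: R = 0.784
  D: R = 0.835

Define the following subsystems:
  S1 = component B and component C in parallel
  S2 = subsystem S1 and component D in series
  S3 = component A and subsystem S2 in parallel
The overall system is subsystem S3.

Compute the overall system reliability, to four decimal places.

Parallel (B and C): 1 − (1 − 0.973000)(1 − 0.784000) = 0.994168
Series ([0.994168] and D): 0.994168 × 0.835000 = 0.830130
Parallel (A and [0.830130]): 1 − (1 − 0.981000)(1 − 0.830130) = 0.9968

0.9968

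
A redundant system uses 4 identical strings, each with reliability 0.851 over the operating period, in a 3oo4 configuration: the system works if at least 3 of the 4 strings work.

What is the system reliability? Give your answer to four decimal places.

0.8918

R = Σ_{i=3}^{4} C(4,i) p^i (1−p)^{4−i} with p = 0.851
C(4,3)·0.851^3·0.149^1 = 0.367312
C(4,4)·0.851^4·0.149^0 = 0.524467
Sum = 0.8918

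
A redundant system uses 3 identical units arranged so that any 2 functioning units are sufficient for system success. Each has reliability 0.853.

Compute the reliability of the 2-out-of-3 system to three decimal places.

R = Σ_{i=2}^{3} C(3,i) p^i (1−p)^{3−i} with p = 0.853
C(3,2)·0.853^2·0.147^1 = 0.32088
C(3,3)·0.853^3·0.147^0 = 0.62065
Sum = 0.942

0.942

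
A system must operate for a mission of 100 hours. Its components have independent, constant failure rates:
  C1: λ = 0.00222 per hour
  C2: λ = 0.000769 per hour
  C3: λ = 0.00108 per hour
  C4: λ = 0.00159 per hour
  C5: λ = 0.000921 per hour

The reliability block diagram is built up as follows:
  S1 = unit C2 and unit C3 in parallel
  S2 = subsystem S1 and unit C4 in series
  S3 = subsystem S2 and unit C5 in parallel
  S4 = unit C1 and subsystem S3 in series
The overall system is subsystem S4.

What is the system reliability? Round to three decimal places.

R(C1) = exp(−0.00222 × 100) = 0.80092
R(C2) = exp(−0.000769 × 100) = 0.92598
R(C3) = exp(−0.00108 × 100) = 0.89763
R(C4) = exp(−0.00159 × 100) = 0.85300
R(C5) = exp(−0.000921 × 100) = 0.91201
Parallel (C2 and C3): 1 − (1 − 0.92598)(1 − 0.89763) = 0.99242
Series ([0.99242] and C4): 0.99242 × 0.85300 = 0.84653
Parallel ([0.84653] and C5): 1 − (1 − 0.84653)(1 − 0.91201) = 0.98650
Series (C1 and [0.98650]): 0.80092 × 0.98650 = 0.790

0.790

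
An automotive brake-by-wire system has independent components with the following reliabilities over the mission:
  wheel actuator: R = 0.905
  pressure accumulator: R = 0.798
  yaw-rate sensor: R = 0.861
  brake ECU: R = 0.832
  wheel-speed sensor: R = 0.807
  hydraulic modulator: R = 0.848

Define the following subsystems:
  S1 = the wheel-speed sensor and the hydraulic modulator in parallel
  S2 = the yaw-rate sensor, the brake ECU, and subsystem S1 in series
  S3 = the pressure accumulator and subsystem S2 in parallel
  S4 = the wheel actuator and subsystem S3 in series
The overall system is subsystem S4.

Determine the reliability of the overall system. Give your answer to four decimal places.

0.8493

Parallel (wheel-speed sensor and hydraulic modulator): 1 − (1 − 0.807000)(1 − 0.848000) = 0.970664
Series (yaw-rate sensor, brake ECU, and [0.970664]): 0.861000 × 0.832000 × 0.970664 = 0.695337
Parallel (pressure accumulator and [0.695337]): 1 − (1 − 0.798000)(1 − 0.695337) = 0.938458
Series (wheel actuator and [0.938458]): 0.905000 × 0.938458 = 0.8493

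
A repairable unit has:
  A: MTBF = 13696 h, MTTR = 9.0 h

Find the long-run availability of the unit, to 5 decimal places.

0.99934

A(A) = MTBF/(MTBF+MTTR) = 13696/(13696+9.0) = 0.99934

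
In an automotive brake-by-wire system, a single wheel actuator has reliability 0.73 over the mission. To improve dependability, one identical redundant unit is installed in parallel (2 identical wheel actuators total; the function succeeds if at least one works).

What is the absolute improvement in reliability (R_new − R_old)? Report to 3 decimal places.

R_before = 0.73
R_after = 1 − (1 − 0.73)^2 = 0.927
ΔR = 0.927 − 0.73 = 0.197

0.197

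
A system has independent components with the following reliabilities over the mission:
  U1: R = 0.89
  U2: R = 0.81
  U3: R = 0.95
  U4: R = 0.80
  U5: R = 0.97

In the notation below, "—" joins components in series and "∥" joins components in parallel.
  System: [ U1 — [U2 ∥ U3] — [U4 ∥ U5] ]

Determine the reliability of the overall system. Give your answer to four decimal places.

0.8763

Parallel (U2 and U3): 1 − (1 − 0.810000)(1 − 0.950000) = 0.990500
Parallel (U4 and U5): 1 − (1 − 0.800000)(1 − 0.970000) = 0.994000
Series (U1, [0.990500], and [0.994000]): 0.890000 × 0.990500 × 0.994000 = 0.8763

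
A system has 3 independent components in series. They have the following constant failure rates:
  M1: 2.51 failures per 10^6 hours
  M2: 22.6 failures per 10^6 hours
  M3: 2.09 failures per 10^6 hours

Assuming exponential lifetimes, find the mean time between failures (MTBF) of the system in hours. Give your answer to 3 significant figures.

Series of exponential components: λ_sys = Σ λ_i
λ_sys = 0.00000251 + 0.0000226 + 0.00000209 = 2.7200e-05 /h
MTBF = 1 / λ_sys = 36800 h

36800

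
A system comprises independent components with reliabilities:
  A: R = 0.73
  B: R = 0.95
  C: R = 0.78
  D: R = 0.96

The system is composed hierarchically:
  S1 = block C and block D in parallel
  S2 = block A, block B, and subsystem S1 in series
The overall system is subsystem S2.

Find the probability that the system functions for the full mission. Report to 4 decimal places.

0.6874

Parallel (C and D): 1 − (1 − 0.780000)(1 − 0.960000) = 0.991200
Series (A, B, and [0.991200]): 0.730000 × 0.950000 × 0.991200 = 0.6874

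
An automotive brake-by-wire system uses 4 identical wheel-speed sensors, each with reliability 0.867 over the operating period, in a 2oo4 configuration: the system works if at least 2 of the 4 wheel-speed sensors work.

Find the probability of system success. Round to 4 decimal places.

0.9915

R = Σ_{i=2}^{4} C(4,i) p^i (1−p)^{4−i} with p = 0.867
C(4,2)·0.867^2·0.133^2 = 0.079780
C(4,3)·0.867^3·0.133^1 = 0.346712
C(4,4)·0.867^4·0.133^0 = 0.565036
Sum = 0.9915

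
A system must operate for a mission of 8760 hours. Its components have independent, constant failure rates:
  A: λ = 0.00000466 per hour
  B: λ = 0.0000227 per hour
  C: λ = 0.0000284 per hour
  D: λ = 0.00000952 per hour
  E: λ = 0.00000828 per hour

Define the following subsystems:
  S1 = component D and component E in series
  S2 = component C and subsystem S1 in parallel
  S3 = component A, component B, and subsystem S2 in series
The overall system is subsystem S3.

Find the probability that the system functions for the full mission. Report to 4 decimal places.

R(A) = exp(−0.00000466 × 8760) = 0.960000
R(B) = exp(−0.0000227 × 8760) = 0.819671
R(C) = exp(−0.0000284 × 8760) = 0.779748
R(D) = exp(−0.00000952 × 8760) = 0.919987
R(E) = exp(−0.00000828 × 8760) = 0.930035
Series (D and E): 0.919987 × 0.930035 = 0.855620
Parallel (C and [0.855620]): 1 − (1 − 0.779748)(1 − 0.855620) = 0.968200
Series (A, B, and [0.968200]): 0.960000 × 0.819671 × 0.968200 = 0.7619

0.7619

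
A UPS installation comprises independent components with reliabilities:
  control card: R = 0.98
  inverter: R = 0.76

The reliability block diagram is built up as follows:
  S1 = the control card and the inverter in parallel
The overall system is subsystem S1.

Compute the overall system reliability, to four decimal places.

0.9952

Parallel (control card and inverter): 1 − (1 − 0.980000)(1 − 0.760000) = 0.9952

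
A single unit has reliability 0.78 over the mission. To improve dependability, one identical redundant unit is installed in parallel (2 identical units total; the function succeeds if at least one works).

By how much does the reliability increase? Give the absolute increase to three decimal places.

R_before = 0.78
R_after = 1 − (1 − 0.78)^2 = 0.952
ΔR = 0.952 − 0.78 = 0.172

0.172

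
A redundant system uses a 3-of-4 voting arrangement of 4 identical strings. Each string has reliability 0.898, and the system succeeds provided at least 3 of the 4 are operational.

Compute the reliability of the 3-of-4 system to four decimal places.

R = Σ_{i=3}^{4} C(4,i) p^i (1−p)^{4−i} with p = 0.898
C(4,3)·0.898^3·0.102^1 = 0.295454
C(4,4)·0.898^4·0.102^0 = 0.650287
Sum = 0.9457

0.9457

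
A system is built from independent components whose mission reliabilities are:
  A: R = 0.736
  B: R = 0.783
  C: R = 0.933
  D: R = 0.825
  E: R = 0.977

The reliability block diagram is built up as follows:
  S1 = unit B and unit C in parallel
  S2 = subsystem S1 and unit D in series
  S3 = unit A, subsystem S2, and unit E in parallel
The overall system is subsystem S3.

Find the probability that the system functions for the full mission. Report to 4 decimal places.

Parallel (B and C): 1 − (1 − 0.783000)(1 − 0.933000) = 0.985461
Series ([0.985461] and D): 0.985461 × 0.825000 = 0.813005
Parallel (A, [0.813005], and E): 1 − (1 − 0.736000)(1 − 0.813005)(1 − 0.977000) = 0.9989

0.9989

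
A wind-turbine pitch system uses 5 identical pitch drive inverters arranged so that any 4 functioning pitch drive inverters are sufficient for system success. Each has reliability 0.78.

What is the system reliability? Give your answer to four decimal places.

0.6959

R = Σ_{i=4}^{5} C(5,i) p^i (1−p)^{5−i} with p = 0.78
C(5,4)·0.78^4·0.22^1 = 0.407166
C(5,5)·0.78^5·0.22^0 = 0.288717
Sum = 0.6959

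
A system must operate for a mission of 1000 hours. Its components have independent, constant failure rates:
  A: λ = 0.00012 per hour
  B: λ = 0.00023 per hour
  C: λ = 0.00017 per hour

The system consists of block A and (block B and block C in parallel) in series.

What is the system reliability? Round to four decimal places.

0.8584

R(A) = exp(−0.00012 × 1000) = 0.886920
R(B) = exp(−0.00023 × 1000) = 0.794534
R(C) = exp(−0.00017 × 1000) = 0.843665
Parallel (B and C): 1 − (1 − 0.794534)(1 − 0.843665) = 0.967878
Series (A and [0.967878]): 0.886920 × 0.967878 = 0.8584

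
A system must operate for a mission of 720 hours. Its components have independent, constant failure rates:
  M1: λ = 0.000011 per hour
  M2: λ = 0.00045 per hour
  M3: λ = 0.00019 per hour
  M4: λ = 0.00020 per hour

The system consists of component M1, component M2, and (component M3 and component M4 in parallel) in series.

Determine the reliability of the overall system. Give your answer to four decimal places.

R(M1) = exp(−0.000011 × 720) = 0.992111
R(M2) = exp(−0.00045 × 720) = 0.723250
R(M3) = exp(−0.00019 × 720) = 0.872145
R(M4) = exp(−0.00020 × 720) = 0.865888
Parallel (M3 and M4): 1 − (1 − 0.872145)(1 − 0.865888) = 0.982853
Series (M1, M2, and [0.982853]): 0.992111 × 0.723250 × 0.982853 = 0.7052

0.7052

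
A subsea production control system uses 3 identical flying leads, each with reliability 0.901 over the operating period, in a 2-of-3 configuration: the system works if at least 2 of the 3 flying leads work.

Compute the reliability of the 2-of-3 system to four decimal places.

R = Σ_{i=2}^{3} C(3,i) p^i (1−p)^{3−i} with p = 0.901
C(3,2)·0.901^2·0.099^1 = 0.241105
C(3,3)·0.901^3·0.099^0 = 0.731433
Sum = 0.9725

0.9725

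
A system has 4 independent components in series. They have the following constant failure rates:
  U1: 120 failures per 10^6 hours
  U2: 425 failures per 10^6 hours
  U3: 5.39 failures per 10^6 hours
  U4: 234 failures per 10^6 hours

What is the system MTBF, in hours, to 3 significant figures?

1270

Series of exponential components: λ_sys = Σ λ_i
λ_sys = 0.000120 + 0.000425 + 0.00000539 + 0.000234 = 7.8439e-04 /h
MTBF = 1 / λ_sys = 1270 h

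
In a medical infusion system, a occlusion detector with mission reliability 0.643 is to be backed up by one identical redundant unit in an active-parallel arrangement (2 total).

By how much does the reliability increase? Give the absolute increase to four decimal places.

R_before = 0.643
R_after = 1 − (1 − 0.643)^2 = 0.8726
ΔR = 0.8726 − 0.643 = 0.2296

0.2296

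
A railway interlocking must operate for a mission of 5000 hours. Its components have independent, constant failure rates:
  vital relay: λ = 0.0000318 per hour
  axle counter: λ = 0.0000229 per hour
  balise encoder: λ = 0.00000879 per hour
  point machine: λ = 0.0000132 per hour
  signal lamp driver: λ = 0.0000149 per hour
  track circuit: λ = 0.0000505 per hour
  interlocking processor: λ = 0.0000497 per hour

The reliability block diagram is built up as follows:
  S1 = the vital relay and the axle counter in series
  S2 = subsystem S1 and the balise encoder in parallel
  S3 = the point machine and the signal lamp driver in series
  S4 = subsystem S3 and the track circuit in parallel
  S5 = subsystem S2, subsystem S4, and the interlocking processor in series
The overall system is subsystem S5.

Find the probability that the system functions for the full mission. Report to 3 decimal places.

R(vital relay) = exp(−0.0000318 × 5000) = 0.85300
R(axle counter) = exp(−0.0000229 × 5000) = 0.89181
R(balise encoder) = exp(−0.00000879 × 5000) = 0.95700
R(point machine) = exp(−0.0000132 × 5000) = 0.93613
R(signal lamp driver) = exp(−0.0000149 × 5000) = 0.92821
R(track circuit) = exp(−0.0000505 × 5000) = 0.77686
R(interlocking processor) = exp(−0.0000497 × 5000) = 0.77997
Series (vital relay and axle counter): 0.85300 × 0.89181 = 0.76071
Parallel ([0.76071] and balise encoder): 1 − (1 − 0.76071)(1 − 0.95700) = 0.98971
Series (point machine and signal lamp driver): 0.93613 × 0.92821 = 0.86893
Parallel ([0.86893] and track circuit): 1 − (1 − 0.86893)(1 − 0.77686) = 0.97075
Series ([0.98971], [0.97075], and interlocking processor): 0.98971 × 0.97075 × 0.77997 = 0.749

0.749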